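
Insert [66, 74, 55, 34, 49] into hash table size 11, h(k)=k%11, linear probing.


Insert 66: h=0 -> slot 0
Insert 74: h=8 -> slot 8
Insert 55: h=0, 1 probes -> slot 1
Insert 34: h=1, 1 probes -> slot 2
Insert 49: h=5 -> slot 5

Table: [66, 55, 34, None, None, 49, None, None, 74, None, None]


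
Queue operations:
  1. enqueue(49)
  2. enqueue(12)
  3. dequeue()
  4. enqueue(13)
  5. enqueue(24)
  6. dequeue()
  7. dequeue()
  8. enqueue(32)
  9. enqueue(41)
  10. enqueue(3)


enqueue(49) -> [49]
enqueue(12) -> [49, 12]
dequeue()->49, [12]
enqueue(13) -> [12, 13]
enqueue(24) -> [12, 13, 24]
dequeue()->12, [13, 24]
dequeue()->13, [24]
enqueue(32) -> [24, 32]
enqueue(41) -> [24, 32, 41]
enqueue(3) -> [24, 32, 41, 3]

Final queue: [24, 32, 41, 3]


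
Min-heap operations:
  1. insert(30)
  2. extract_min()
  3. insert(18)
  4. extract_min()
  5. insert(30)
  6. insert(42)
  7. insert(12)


insert(30) -> [30]
extract_min()->30, []
insert(18) -> [18]
extract_min()->18, []
insert(30) -> [30]
insert(42) -> [30, 42]
insert(12) -> [12, 42, 30]

Final heap: [12, 42, 30]


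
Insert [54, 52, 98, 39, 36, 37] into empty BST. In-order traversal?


Insert 54: root
Insert 52: L from 54
Insert 98: R from 54
Insert 39: L from 54 -> L from 52
Insert 36: L from 54 -> L from 52 -> L from 39
Insert 37: L from 54 -> L from 52 -> L from 39 -> R from 36

In-order: [36, 37, 39, 52, 54, 98]


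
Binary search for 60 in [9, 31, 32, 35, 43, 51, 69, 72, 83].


Step 1: lo=0, hi=8, mid=4, val=43
Step 2: lo=5, hi=8, mid=6, val=69
Step 3: lo=5, hi=5, mid=5, val=51

Not found


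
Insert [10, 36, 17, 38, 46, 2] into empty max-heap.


Insert 10: [10]
Insert 36: [36, 10]
Insert 17: [36, 10, 17]
Insert 38: [38, 36, 17, 10]
Insert 46: [46, 38, 17, 10, 36]
Insert 2: [46, 38, 17, 10, 36, 2]

Final heap: [46, 38, 17, 10, 36, 2]


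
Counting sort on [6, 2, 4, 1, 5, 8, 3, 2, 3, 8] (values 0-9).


Input: [6, 2, 4, 1, 5, 8, 3, 2, 3, 8]
Counts: [0, 1, 2, 2, 1, 1, 1, 0, 2, 0]

Sorted: [1, 2, 2, 3, 3, 4, 5, 6, 8, 8]


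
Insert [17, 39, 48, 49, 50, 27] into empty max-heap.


Insert 17: [17]
Insert 39: [39, 17]
Insert 48: [48, 17, 39]
Insert 49: [49, 48, 39, 17]
Insert 50: [50, 49, 39, 17, 48]
Insert 27: [50, 49, 39, 17, 48, 27]

Final heap: [50, 49, 39, 17, 48, 27]


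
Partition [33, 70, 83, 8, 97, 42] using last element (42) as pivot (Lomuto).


Pivot: 42
  33 <= 42: advance i (no swap)
  8 <= 42: swap -> [33, 8, 83, 70, 97, 42]
Place pivot at 2: [33, 8, 42, 70, 97, 83]

Partitioned: [33, 8, 42, 70, 97, 83]


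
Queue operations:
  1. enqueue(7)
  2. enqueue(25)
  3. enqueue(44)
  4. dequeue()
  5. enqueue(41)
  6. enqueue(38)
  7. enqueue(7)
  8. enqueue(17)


enqueue(7) -> [7]
enqueue(25) -> [7, 25]
enqueue(44) -> [7, 25, 44]
dequeue()->7, [25, 44]
enqueue(41) -> [25, 44, 41]
enqueue(38) -> [25, 44, 41, 38]
enqueue(7) -> [25, 44, 41, 38, 7]
enqueue(17) -> [25, 44, 41, 38, 7, 17]

Final queue: [25, 44, 41, 38, 7, 17]


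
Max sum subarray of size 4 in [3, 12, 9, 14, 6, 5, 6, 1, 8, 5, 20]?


[0:4]: 38
[1:5]: 41
[2:6]: 34
[3:7]: 31
[4:8]: 18
[5:9]: 20
[6:10]: 20
[7:11]: 34

Max: 41 at [1:5]


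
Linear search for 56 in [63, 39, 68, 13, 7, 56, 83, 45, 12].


i=0: 63!=56
i=1: 39!=56
i=2: 68!=56
i=3: 13!=56
i=4: 7!=56
i=5: 56==56 found!

Found at 5, 6 comps


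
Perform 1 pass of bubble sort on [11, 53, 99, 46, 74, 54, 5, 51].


Initial: [11, 53, 99, 46, 74, 54, 5, 51]
Pass 1: [11, 53, 46, 74, 54, 5, 51, 99] (5 swaps)

After 1 pass: [11, 53, 46, 74, 54, 5, 51, 99]


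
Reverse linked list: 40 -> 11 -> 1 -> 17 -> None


Step 1: curr=40, set curr.next=prev(None) | reversed so far: 40
Step 2: curr=11, set curr.next=prev(40) | reversed so far: 11 -> 40
Step 3: curr=1, set curr.next=prev(11) | reversed so far: 1 -> 11 -> 40
Step 4: curr=17, set curr.next=prev(1) | reversed so far: 17 -> 1 -> 11 -> 40

17 -> 1 -> 11 -> 40 -> None


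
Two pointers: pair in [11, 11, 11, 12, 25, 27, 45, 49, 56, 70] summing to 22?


lo=0(11)+hi=9(70)=81
lo=0(11)+hi=8(56)=67
lo=0(11)+hi=7(49)=60
lo=0(11)+hi=6(45)=56
lo=0(11)+hi=5(27)=38
lo=0(11)+hi=4(25)=36
lo=0(11)+hi=3(12)=23
lo=0(11)+hi=2(11)=22

Yes: 11+11=22


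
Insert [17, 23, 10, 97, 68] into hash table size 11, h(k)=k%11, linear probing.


Insert 17: h=6 -> slot 6
Insert 23: h=1 -> slot 1
Insert 10: h=10 -> slot 10
Insert 97: h=9 -> slot 9
Insert 68: h=2 -> slot 2

Table: [None, 23, 68, None, None, None, 17, None, None, 97, 10]


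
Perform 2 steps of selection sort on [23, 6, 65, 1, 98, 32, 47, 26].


Initial: [23, 6, 65, 1, 98, 32, 47, 26]
Step 1: min=1 at 3
  Swap: [1, 6, 65, 23, 98, 32, 47, 26]
Step 2: min=6 at 1
  Swap: [1, 6, 65, 23, 98, 32, 47, 26]

After 2 steps: [1, 6, 65, 23, 98, 32, 47, 26]


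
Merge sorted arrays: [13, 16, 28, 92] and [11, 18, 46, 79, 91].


Take 11 from B
Take 13 from A
Take 16 from A
Take 18 from B
Take 28 from A
Take 46 from B
Take 79 from B
Take 91 from B

Merged: [11, 13, 16, 18, 28, 46, 79, 91, 92]


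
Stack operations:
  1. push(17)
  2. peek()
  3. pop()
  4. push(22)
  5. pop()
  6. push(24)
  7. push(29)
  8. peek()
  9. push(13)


push(17) -> [17]
peek()->17
pop()->17, []
push(22) -> [22]
pop()->22, []
push(24) -> [24]
push(29) -> [24, 29]
peek()->29
push(13) -> [24, 29, 13]

Final stack: [24, 29, 13]


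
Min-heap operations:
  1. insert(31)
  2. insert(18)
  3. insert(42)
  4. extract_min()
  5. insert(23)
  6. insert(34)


insert(31) -> [31]
insert(18) -> [18, 31]
insert(42) -> [18, 31, 42]
extract_min()->18, [31, 42]
insert(23) -> [23, 42, 31]
insert(34) -> [23, 34, 31, 42]

Final heap: [23, 34, 31, 42]


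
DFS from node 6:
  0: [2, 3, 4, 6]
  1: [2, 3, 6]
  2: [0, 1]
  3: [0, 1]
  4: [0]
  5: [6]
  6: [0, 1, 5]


Visit 6, push [5, 1, 0]
Visit 0, push [4, 3, 2]
Visit 2, push [1]
Visit 1, push [3]
Visit 3, push []
Visit 4, push []
Visit 5, push []

DFS order: [6, 0, 2, 1, 3, 4, 5]


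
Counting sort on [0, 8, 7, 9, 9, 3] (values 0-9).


Input: [0, 8, 7, 9, 9, 3]
Counts: [1, 0, 0, 1, 0, 0, 0, 1, 1, 2]

Sorted: [0, 3, 7, 8, 9, 9]


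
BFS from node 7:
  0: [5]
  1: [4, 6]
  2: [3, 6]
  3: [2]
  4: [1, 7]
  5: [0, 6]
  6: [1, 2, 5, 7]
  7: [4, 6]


Visit 7, enqueue [4, 6]
Visit 4, enqueue [1]
Visit 6, enqueue [2, 5]
Visit 1, enqueue []
Visit 2, enqueue [3]
Visit 5, enqueue [0]
Visit 3, enqueue []
Visit 0, enqueue []

BFS order: [7, 4, 6, 1, 2, 5, 3, 0]


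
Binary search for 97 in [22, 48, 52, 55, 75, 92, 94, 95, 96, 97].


Step 1: lo=0, hi=9, mid=4, val=75
Step 2: lo=5, hi=9, mid=7, val=95
Step 3: lo=8, hi=9, mid=8, val=96
Step 4: lo=9, hi=9, mid=9, val=97

Found at index 9


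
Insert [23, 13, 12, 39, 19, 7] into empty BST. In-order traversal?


Insert 23: root
Insert 13: L from 23
Insert 12: L from 23 -> L from 13
Insert 39: R from 23
Insert 19: L from 23 -> R from 13
Insert 7: L from 23 -> L from 13 -> L from 12

In-order: [7, 12, 13, 19, 23, 39]


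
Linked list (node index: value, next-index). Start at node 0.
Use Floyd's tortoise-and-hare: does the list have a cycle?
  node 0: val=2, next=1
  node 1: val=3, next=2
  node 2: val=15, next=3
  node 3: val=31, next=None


Floyd's tortoise (slow, +1) and hare (fast, +2):
  init: slow=0, fast=0
  step 1: slow=1, fast=2
  step 2: fast 2->3->None, no cycle

Cycle: no


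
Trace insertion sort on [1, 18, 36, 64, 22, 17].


Initial: [1, 18, 36, 64, 22, 17]
Insert 18: [1, 18, 36, 64, 22, 17]
Insert 36: [1, 18, 36, 64, 22, 17]
Insert 64: [1, 18, 36, 64, 22, 17]
Insert 22: [1, 18, 22, 36, 64, 17]
Insert 17: [1, 17, 18, 22, 36, 64]

Sorted: [1, 17, 18, 22, 36, 64]


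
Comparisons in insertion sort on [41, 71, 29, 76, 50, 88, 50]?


Algorithm: insertion sort
Input: [41, 71, 29, 76, 50, 88, 50]
Sorted: [29, 41, 50, 50, 71, 76, 88]

12


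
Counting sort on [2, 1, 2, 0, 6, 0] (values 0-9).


Input: [2, 1, 2, 0, 6, 0]
Counts: [2, 1, 2, 0, 0, 0, 1, 0, 0, 0]

Sorted: [0, 0, 1, 2, 2, 6]


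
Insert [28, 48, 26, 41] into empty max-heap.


Insert 28: [28]
Insert 48: [48, 28]
Insert 26: [48, 28, 26]
Insert 41: [48, 41, 26, 28]

Final heap: [48, 41, 26, 28]


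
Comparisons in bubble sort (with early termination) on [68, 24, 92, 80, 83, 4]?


Algorithm: bubble sort (with early termination)
Input: [68, 24, 92, 80, 83, 4]
Sorted: [4, 24, 68, 80, 83, 92]

15


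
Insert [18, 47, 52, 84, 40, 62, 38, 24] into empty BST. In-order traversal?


Insert 18: root
Insert 47: R from 18
Insert 52: R from 18 -> R from 47
Insert 84: R from 18 -> R from 47 -> R from 52
Insert 40: R from 18 -> L from 47
Insert 62: R from 18 -> R from 47 -> R from 52 -> L from 84
Insert 38: R from 18 -> L from 47 -> L from 40
Insert 24: R from 18 -> L from 47 -> L from 40 -> L from 38

In-order: [18, 24, 38, 40, 47, 52, 62, 84]


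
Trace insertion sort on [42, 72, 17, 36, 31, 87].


Initial: [42, 72, 17, 36, 31, 87]
Insert 72: [42, 72, 17, 36, 31, 87]
Insert 17: [17, 42, 72, 36, 31, 87]
Insert 36: [17, 36, 42, 72, 31, 87]
Insert 31: [17, 31, 36, 42, 72, 87]
Insert 87: [17, 31, 36, 42, 72, 87]

Sorted: [17, 31, 36, 42, 72, 87]


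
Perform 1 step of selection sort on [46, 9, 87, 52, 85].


Initial: [46, 9, 87, 52, 85]
Step 1: min=9 at 1
  Swap: [9, 46, 87, 52, 85]

After 1 step: [9, 46, 87, 52, 85]


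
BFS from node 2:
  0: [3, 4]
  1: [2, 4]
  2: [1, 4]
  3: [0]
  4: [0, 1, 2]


Visit 2, enqueue [1, 4]
Visit 1, enqueue []
Visit 4, enqueue [0]
Visit 0, enqueue [3]
Visit 3, enqueue []

BFS order: [2, 1, 4, 0, 3]


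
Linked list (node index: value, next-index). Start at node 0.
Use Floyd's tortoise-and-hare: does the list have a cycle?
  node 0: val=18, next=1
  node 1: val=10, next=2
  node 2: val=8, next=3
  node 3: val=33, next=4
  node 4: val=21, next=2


Floyd's tortoise (slow, +1) and hare (fast, +2):
  init: slow=0, fast=0
  step 1: slow=1, fast=2
  step 2: slow=2, fast=4
  step 3: slow=3, fast=3
  slow == fast at node 3: cycle detected

Cycle: yes


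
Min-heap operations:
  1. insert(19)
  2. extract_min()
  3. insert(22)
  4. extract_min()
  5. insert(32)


insert(19) -> [19]
extract_min()->19, []
insert(22) -> [22]
extract_min()->22, []
insert(32) -> [32]

Final heap: [32]


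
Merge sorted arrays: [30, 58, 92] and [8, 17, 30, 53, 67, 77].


Take 8 from B
Take 17 from B
Take 30 from A
Take 30 from B
Take 53 from B
Take 58 from A
Take 67 from B
Take 77 from B

Merged: [8, 17, 30, 30, 53, 58, 67, 77, 92]


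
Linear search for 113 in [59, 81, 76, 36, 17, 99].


i=0: 59!=113
i=1: 81!=113
i=2: 76!=113
i=3: 36!=113
i=4: 17!=113
i=5: 99!=113

Not found, 6 comps


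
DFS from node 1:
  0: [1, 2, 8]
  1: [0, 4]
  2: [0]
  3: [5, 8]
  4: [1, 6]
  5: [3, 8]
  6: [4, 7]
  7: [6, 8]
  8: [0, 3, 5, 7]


Visit 1, push [4, 0]
Visit 0, push [8, 2]
Visit 2, push []
Visit 8, push [7, 5, 3]
Visit 3, push [5]
Visit 5, push []
Visit 7, push [6]
Visit 6, push [4]
Visit 4, push []

DFS order: [1, 0, 2, 8, 3, 5, 7, 6, 4]


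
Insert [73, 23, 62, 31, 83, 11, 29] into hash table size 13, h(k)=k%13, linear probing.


Insert 73: h=8 -> slot 8
Insert 23: h=10 -> slot 10
Insert 62: h=10, 1 probes -> slot 11
Insert 31: h=5 -> slot 5
Insert 83: h=5, 1 probes -> slot 6
Insert 11: h=11, 1 probes -> slot 12
Insert 29: h=3 -> slot 3

Table: [None, None, None, 29, None, 31, 83, None, 73, None, 23, 62, 11]


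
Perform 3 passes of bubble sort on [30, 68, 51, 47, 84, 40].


Initial: [30, 68, 51, 47, 84, 40]
Pass 1: [30, 51, 47, 68, 40, 84] (3 swaps)
Pass 2: [30, 47, 51, 40, 68, 84] (2 swaps)
Pass 3: [30, 47, 40, 51, 68, 84] (1 swaps)

After 3 passes: [30, 47, 40, 51, 68, 84]


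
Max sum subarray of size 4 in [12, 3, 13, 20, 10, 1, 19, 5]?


[0:4]: 48
[1:5]: 46
[2:6]: 44
[3:7]: 50
[4:8]: 35

Max: 50 at [3:7]


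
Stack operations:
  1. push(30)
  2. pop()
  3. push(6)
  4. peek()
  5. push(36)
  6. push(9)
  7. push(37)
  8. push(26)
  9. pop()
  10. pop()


push(30) -> [30]
pop()->30, []
push(6) -> [6]
peek()->6
push(36) -> [6, 36]
push(9) -> [6, 36, 9]
push(37) -> [6, 36, 9, 37]
push(26) -> [6, 36, 9, 37, 26]
pop()->26, [6, 36, 9, 37]
pop()->37, [6, 36, 9]

Final stack: [6, 36, 9]


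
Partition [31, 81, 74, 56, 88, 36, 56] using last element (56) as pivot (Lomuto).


Pivot: 56
  31 <= 56: advance i (no swap)
  56 <= 56: swap -> [31, 56, 74, 81, 88, 36, 56]
  36 <= 56: swap -> [31, 56, 36, 81, 88, 74, 56]
Place pivot at 3: [31, 56, 36, 56, 88, 74, 81]

Partitioned: [31, 56, 36, 56, 88, 74, 81]


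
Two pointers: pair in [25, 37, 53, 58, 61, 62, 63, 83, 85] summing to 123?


lo=0(25)+hi=8(85)=110
lo=1(37)+hi=8(85)=122
lo=2(53)+hi=8(85)=138
lo=2(53)+hi=7(83)=136
lo=2(53)+hi=6(63)=116
lo=3(58)+hi=6(63)=121
lo=4(61)+hi=6(63)=124
lo=4(61)+hi=5(62)=123

Yes: 61+62=123


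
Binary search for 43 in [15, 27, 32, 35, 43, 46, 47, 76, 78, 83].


Step 1: lo=0, hi=9, mid=4, val=43

Found at index 4


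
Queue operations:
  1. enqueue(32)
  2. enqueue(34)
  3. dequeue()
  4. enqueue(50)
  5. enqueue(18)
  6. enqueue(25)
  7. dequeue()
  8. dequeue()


enqueue(32) -> [32]
enqueue(34) -> [32, 34]
dequeue()->32, [34]
enqueue(50) -> [34, 50]
enqueue(18) -> [34, 50, 18]
enqueue(25) -> [34, 50, 18, 25]
dequeue()->34, [50, 18, 25]
dequeue()->50, [18, 25]

Final queue: [18, 25]


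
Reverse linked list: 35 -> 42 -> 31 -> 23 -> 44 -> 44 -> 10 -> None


Step 1: curr=35, set curr.next=prev(None) | reversed so far: 35
Step 2: curr=42, set curr.next=prev(35) | reversed so far: 42 -> 35
Step 3: curr=31, set curr.next=prev(42) | reversed so far: 31 -> 42 -> 35
Step 4: curr=23, set curr.next=prev(31) | reversed so far: 23 -> 31 -> 42 -> 35
Step 5: curr=44, set curr.next=prev(23) | reversed so far: 44 -> 23 -> 31 -> 42 -> 35
Step 6: curr=44, set curr.next=prev(44) | reversed so far: 44 -> 44 -> 23 -> 31 -> 42 -> 35
Step 7: curr=10, set curr.next=prev(44) | reversed so far: 10 -> 44 -> 44 -> 23 -> 31 -> 42 -> 35

10 -> 44 -> 44 -> 23 -> 31 -> 42 -> 35 -> None


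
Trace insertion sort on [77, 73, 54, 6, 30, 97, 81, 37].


Initial: [77, 73, 54, 6, 30, 97, 81, 37]
Insert 73: [73, 77, 54, 6, 30, 97, 81, 37]
Insert 54: [54, 73, 77, 6, 30, 97, 81, 37]
Insert 6: [6, 54, 73, 77, 30, 97, 81, 37]
Insert 30: [6, 30, 54, 73, 77, 97, 81, 37]
Insert 97: [6, 30, 54, 73, 77, 97, 81, 37]
Insert 81: [6, 30, 54, 73, 77, 81, 97, 37]
Insert 37: [6, 30, 37, 54, 73, 77, 81, 97]

Sorted: [6, 30, 37, 54, 73, 77, 81, 97]


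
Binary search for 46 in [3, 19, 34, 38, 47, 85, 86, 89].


Step 1: lo=0, hi=7, mid=3, val=38
Step 2: lo=4, hi=7, mid=5, val=85
Step 3: lo=4, hi=4, mid=4, val=47

Not found


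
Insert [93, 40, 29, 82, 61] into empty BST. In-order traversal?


Insert 93: root
Insert 40: L from 93
Insert 29: L from 93 -> L from 40
Insert 82: L from 93 -> R from 40
Insert 61: L from 93 -> R from 40 -> L from 82

In-order: [29, 40, 61, 82, 93]


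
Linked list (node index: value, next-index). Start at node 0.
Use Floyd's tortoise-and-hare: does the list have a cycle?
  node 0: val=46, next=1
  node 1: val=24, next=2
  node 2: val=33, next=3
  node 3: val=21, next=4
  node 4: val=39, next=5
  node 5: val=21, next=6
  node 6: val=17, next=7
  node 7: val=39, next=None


Floyd's tortoise (slow, +1) and hare (fast, +2):
  init: slow=0, fast=0
  step 1: slow=1, fast=2
  step 2: slow=2, fast=4
  step 3: slow=3, fast=6
  step 4: fast 6->7->None, no cycle

Cycle: no


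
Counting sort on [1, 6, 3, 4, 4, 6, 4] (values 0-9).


Input: [1, 6, 3, 4, 4, 6, 4]
Counts: [0, 1, 0, 1, 3, 0, 2, 0, 0, 0]

Sorted: [1, 3, 4, 4, 4, 6, 6]


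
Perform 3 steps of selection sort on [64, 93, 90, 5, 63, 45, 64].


Initial: [64, 93, 90, 5, 63, 45, 64]
Step 1: min=5 at 3
  Swap: [5, 93, 90, 64, 63, 45, 64]
Step 2: min=45 at 5
  Swap: [5, 45, 90, 64, 63, 93, 64]
Step 3: min=63 at 4
  Swap: [5, 45, 63, 64, 90, 93, 64]

After 3 steps: [5, 45, 63, 64, 90, 93, 64]


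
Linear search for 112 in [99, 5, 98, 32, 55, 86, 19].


i=0: 99!=112
i=1: 5!=112
i=2: 98!=112
i=3: 32!=112
i=4: 55!=112
i=5: 86!=112
i=6: 19!=112

Not found, 7 comps


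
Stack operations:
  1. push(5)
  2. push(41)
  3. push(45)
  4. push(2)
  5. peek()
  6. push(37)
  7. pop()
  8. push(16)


push(5) -> [5]
push(41) -> [5, 41]
push(45) -> [5, 41, 45]
push(2) -> [5, 41, 45, 2]
peek()->2
push(37) -> [5, 41, 45, 2, 37]
pop()->37, [5, 41, 45, 2]
push(16) -> [5, 41, 45, 2, 16]

Final stack: [5, 41, 45, 2, 16]


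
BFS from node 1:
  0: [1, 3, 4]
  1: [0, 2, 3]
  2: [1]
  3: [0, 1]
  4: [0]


Visit 1, enqueue [0, 2, 3]
Visit 0, enqueue [4]
Visit 2, enqueue []
Visit 3, enqueue []
Visit 4, enqueue []

BFS order: [1, 0, 2, 3, 4]


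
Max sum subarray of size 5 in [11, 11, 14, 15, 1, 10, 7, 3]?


[0:5]: 52
[1:6]: 51
[2:7]: 47
[3:8]: 36

Max: 52 at [0:5]


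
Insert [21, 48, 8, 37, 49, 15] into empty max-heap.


Insert 21: [21]
Insert 48: [48, 21]
Insert 8: [48, 21, 8]
Insert 37: [48, 37, 8, 21]
Insert 49: [49, 48, 8, 21, 37]
Insert 15: [49, 48, 15, 21, 37, 8]

Final heap: [49, 48, 15, 21, 37, 8]


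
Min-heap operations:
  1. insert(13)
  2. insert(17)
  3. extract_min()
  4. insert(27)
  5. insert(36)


insert(13) -> [13]
insert(17) -> [13, 17]
extract_min()->13, [17]
insert(27) -> [17, 27]
insert(36) -> [17, 27, 36]

Final heap: [17, 27, 36]


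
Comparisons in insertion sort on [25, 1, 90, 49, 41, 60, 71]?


Algorithm: insertion sort
Input: [25, 1, 90, 49, 41, 60, 71]
Sorted: [1, 25, 41, 49, 60, 71, 90]

11


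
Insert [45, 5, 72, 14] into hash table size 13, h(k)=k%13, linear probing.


Insert 45: h=6 -> slot 6
Insert 5: h=5 -> slot 5
Insert 72: h=7 -> slot 7
Insert 14: h=1 -> slot 1

Table: [None, 14, None, None, None, 5, 45, 72, None, None, None, None, None]


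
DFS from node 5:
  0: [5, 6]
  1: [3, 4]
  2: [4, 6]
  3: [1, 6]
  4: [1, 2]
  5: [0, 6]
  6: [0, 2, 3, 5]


Visit 5, push [6, 0]
Visit 0, push [6]
Visit 6, push [3, 2]
Visit 2, push [4]
Visit 4, push [1]
Visit 1, push [3]
Visit 3, push []

DFS order: [5, 0, 6, 2, 4, 1, 3]


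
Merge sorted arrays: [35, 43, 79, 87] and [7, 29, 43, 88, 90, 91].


Take 7 from B
Take 29 from B
Take 35 from A
Take 43 from A
Take 43 from B
Take 79 from A
Take 87 from A

Merged: [7, 29, 35, 43, 43, 79, 87, 88, 90, 91]


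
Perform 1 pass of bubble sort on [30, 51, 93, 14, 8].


Initial: [30, 51, 93, 14, 8]
Pass 1: [30, 51, 14, 8, 93] (2 swaps)

After 1 pass: [30, 51, 14, 8, 93]


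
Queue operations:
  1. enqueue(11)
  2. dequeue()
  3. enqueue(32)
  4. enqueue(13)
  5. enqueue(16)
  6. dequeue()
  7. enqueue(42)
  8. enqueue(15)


enqueue(11) -> [11]
dequeue()->11, []
enqueue(32) -> [32]
enqueue(13) -> [32, 13]
enqueue(16) -> [32, 13, 16]
dequeue()->32, [13, 16]
enqueue(42) -> [13, 16, 42]
enqueue(15) -> [13, 16, 42, 15]

Final queue: [13, 16, 42, 15]


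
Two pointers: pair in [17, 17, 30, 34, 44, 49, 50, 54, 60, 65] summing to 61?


lo=0(17)+hi=9(65)=82
lo=0(17)+hi=8(60)=77
lo=0(17)+hi=7(54)=71
lo=0(17)+hi=6(50)=67
lo=0(17)+hi=5(49)=66
lo=0(17)+hi=4(44)=61

Yes: 17+44=61


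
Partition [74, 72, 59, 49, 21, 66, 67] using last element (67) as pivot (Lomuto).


Pivot: 67
  59 <= 67: swap -> [59, 72, 74, 49, 21, 66, 67]
  49 <= 67: swap -> [59, 49, 74, 72, 21, 66, 67]
  21 <= 67: swap -> [59, 49, 21, 72, 74, 66, 67]
  66 <= 67: swap -> [59, 49, 21, 66, 74, 72, 67]
Place pivot at 4: [59, 49, 21, 66, 67, 72, 74]

Partitioned: [59, 49, 21, 66, 67, 72, 74]


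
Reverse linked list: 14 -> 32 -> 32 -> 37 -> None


Step 1: curr=14, set curr.next=prev(None) | reversed so far: 14
Step 2: curr=32, set curr.next=prev(14) | reversed so far: 32 -> 14
Step 3: curr=32, set curr.next=prev(32) | reversed so far: 32 -> 32 -> 14
Step 4: curr=37, set curr.next=prev(32) | reversed so far: 37 -> 32 -> 32 -> 14

37 -> 32 -> 32 -> 14 -> None


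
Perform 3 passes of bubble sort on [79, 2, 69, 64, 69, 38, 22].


Initial: [79, 2, 69, 64, 69, 38, 22]
Pass 1: [2, 69, 64, 69, 38, 22, 79] (6 swaps)
Pass 2: [2, 64, 69, 38, 22, 69, 79] (3 swaps)
Pass 3: [2, 64, 38, 22, 69, 69, 79] (2 swaps)

After 3 passes: [2, 64, 38, 22, 69, 69, 79]


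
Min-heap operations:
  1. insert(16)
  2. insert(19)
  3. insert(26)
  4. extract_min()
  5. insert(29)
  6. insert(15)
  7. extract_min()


insert(16) -> [16]
insert(19) -> [16, 19]
insert(26) -> [16, 19, 26]
extract_min()->16, [19, 26]
insert(29) -> [19, 26, 29]
insert(15) -> [15, 19, 29, 26]
extract_min()->15, [19, 26, 29]

Final heap: [19, 26, 29]


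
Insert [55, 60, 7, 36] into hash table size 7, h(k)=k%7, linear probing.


Insert 55: h=6 -> slot 6
Insert 60: h=4 -> slot 4
Insert 7: h=0 -> slot 0
Insert 36: h=1 -> slot 1

Table: [7, 36, None, None, 60, None, 55]


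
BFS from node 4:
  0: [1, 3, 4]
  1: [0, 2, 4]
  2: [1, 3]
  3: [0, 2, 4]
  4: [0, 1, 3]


Visit 4, enqueue [0, 1, 3]
Visit 0, enqueue []
Visit 1, enqueue [2]
Visit 3, enqueue []
Visit 2, enqueue []

BFS order: [4, 0, 1, 3, 2]


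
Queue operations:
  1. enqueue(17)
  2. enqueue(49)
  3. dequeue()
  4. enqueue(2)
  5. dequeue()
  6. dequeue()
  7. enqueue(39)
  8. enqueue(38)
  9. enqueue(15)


enqueue(17) -> [17]
enqueue(49) -> [17, 49]
dequeue()->17, [49]
enqueue(2) -> [49, 2]
dequeue()->49, [2]
dequeue()->2, []
enqueue(39) -> [39]
enqueue(38) -> [39, 38]
enqueue(15) -> [39, 38, 15]

Final queue: [39, 38, 15]


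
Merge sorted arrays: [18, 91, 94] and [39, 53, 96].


Take 18 from A
Take 39 from B
Take 53 from B
Take 91 from A
Take 94 from A

Merged: [18, 39, 53, 91, 94, 96]


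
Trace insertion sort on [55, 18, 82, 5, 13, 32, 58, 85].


Initial: [55, 18, 82, 5, 13, 32, 58, 85]
Insert 18: [18, 55, 82, 5, 13, 32, 58, 85]
Insert 82: [18, 55, 82, 5, 13, 32, 58, 85]
Insert 5: [5, 18, 55, 82, 13, 32, 58, 85]
Insert 13: [5, 13, 18, 55, 82, 32, 58, 85]
Insert 32: [5, 13, 18, 32, 55, 82, 58, 85]
Insert 58: [5, 13, 18, 32, 55, 58, 82, 85]
Insert 85: [5, 13, 18, 32, 55, 58, 82, 85]

Sorted: [5, 13, 18, 32, 55, 58, 82, 85]


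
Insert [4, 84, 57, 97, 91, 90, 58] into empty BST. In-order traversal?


Insert 4: root
Insert 84: R from 4
Insert 57: R from 4 -> L from 84
Insert 97: R from 4 -> R from 84
Insert 91: R from 4 -> R from 84 -> L from 97
Insert 90: R from 4 -> R from 84 -> L from 97 -> L from 91
Insert 58: R from 4 -> L from 84 -> R from 57

In-order: [4, 57, 58, 84, 90, 91, 97]


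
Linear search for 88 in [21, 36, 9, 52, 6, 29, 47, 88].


i=0: 21!=88
i=1: 36!=88
i=2: 9!=88
i=3: 52!=88
i=4: 6!=88
i=5: 29!=88
i=6: 47!=88
i=7: 88==88 found!

Found at 7, 8 comps


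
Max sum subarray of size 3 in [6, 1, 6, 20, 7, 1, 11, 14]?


[0:3]: 13
[1:4]: 27
[2:5]: 33
[3:6]: 28
[4:7]: 19
[5:8]: 26

Max: 33 at [2:5]


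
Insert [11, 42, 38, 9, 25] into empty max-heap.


Insert 11: [11]
Insert 42: [42, 11]
Insert 38: [42, 11, 38]
Insert 9: [42, 11, 38, 9]
Insert 25: [42, 25, 38, 9, 11]

Final heap: [42, 25, 38, 9, 11]


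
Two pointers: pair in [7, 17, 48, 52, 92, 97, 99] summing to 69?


lo=0(7)+hi=6(99)=106
lo=0(7)+hi=5(97)=104
lo=0(7)+hi=4(92)=99
lo=0(7)+hi=3(52)=59
lo=1(17)+hi=3(52)=69

Yes: 17+52=69


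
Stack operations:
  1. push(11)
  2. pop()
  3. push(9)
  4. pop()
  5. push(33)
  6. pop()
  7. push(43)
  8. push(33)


push(11) -> [11]
pop()->11, []
push(9) -> [9]
pop()->9, []
push(33) -> [33]
pop()->33, []
push(43) -> [43]
push(33) -> [43, 33]

Final stack: [43, 33]


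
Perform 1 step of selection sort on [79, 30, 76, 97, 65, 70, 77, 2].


Initial: [79, 30, 76, 97, 65, 70, 77, 2]
Step 1: min=2 at 7
  Swap: [2, 30, 76, 97, 65, 70, 77, 79]

After 1 step: [2, 30, 76, 97, 65, 70, 77, 79]


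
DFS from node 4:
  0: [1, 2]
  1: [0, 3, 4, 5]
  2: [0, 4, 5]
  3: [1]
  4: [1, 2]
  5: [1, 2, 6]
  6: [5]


Visit 4, push [2, 1]
Visit 1, push [5, 3, 0]
Visit 0, push [2]
Visit 2, push [5]
Visit 5, push [6]
Visit 6, push []
Visit 3, push []

DFS order: [4, 1, 0, 2, 5, 6, 3]


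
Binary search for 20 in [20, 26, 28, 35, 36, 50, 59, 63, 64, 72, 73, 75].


Step 1: lo=0, hi=11, mid=5, val=50
Step 2: lo=0, hi=4, mid=2, val=28
Step 3: lo=0, hi=1, mid=0, val=20

Found at index 0


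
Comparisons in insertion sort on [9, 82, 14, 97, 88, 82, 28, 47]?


Algorithm: insertion sort
Input: [9, 82, 14, 97, 88, 82, 28, 47]
Sorted: [9, 14, 28, 47, 82, 82, 88, 97]

19


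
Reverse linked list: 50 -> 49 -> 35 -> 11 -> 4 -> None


Step 1: curr=50, set curr.next=prev(None) | reversed so far: 50
Step 2: curr=49, set curr.next=prev(50) | reversed so far: 49 -> 50
Step 3: curr=35, set curr.next=prev(49) | reversed so far: 35 -> 49 -> 50
Step 4: curr=11, set curr.next=prev(35) | reversed so far: 11 -> 35 -> 49 -> 50
Step 5: curr=4, set curr.next=prev(11) | reversed so far: 4 -> 11 -> 35 -> 49 -> 50

4 -> 11 -> 35 -> 49 -> 50 -> None


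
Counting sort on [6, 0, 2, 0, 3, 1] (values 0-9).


Input: [6, 0, 2, 0, 3, 1]
Counts: [2, 1, 1, 1, 0, 0, 1, 0, 0, 0]

Sorted: [0, 0, 1, 2, 3, 6]


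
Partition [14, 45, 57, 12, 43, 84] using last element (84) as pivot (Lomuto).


Pivot: 84
  14 <= 84: advance i (no swap)
  45 <= 84: advance i (no swap)
  57 <= 84: advance i (no swap)
  12 <= 84: advance i (no swap)
  43 <= 84: advance i (no swap)
Place pivot at 5: [14, 45, 57, 12, 43, 84]

Partitioned: [14, 45, 57, 12, 43, 84]


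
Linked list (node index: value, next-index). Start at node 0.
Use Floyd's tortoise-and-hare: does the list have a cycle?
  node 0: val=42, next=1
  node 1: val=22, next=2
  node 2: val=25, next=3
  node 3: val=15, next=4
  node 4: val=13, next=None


Floyd's tortoise (slow, +1) and hare (fast, +2):
  init: slow=0, fast=0
  step 1: slow=1, fast=2
  step 2: slow=2, fast=4
  step 3: fast -> None, no cycle

Cycle: no


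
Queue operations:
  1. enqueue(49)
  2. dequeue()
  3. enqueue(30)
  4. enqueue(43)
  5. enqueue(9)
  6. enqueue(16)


enqueue(49) -> [49]
dequeue()->49, []
enqueue(30) -> [30]
enqueue(43) -> [30, 43]
enqueue(9) -> [30, 43, 9]
enqueue(16) -> [30, 43, 9, 16]

Final queue: [30, 43, 9, 16]


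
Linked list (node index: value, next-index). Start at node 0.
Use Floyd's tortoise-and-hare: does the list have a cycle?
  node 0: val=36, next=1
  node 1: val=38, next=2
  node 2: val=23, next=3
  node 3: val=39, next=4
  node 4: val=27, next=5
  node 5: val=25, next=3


Floyd's tortoise (slow, +1) and hare (fast, +2):
  init: slow=0, fast=0
  step 1: slow=1, fast=2
  step 2: slow=2, fast=4
  step 3: slow=3, fast=3
  slow == fast at node 3: cycle detected

Cycle: yes


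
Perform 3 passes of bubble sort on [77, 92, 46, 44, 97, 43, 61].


Initial: [77, 92, 46, 44, 97, 43, 61]
Pass 1: [77, 46, 44, 92, 43, 61, 97] (4 swaps)
Pass 2: [46, 44, 77, 43, 61, 92, 97] (4 swaps)
Pass 3: [44, 46, 43, 61, 77, 92, 97] (3 swaps)

After 3 passes: [44, 46, 43, 61, 77, 92, 97]


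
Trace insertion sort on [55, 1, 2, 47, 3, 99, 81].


Initial: [55, 1, 2, 47, 3, 99, 81]
Insert 1: [1, 55, 2, 47, 3, 99, 81]
Insert 2: [1, 2, 55, 47, 3, 99, 81]
Insert 47: [1, 2, 47, 55, 3, 99, 81]
Insert 3: [1, 2, 3, 47, 55, 99, 81]
Insert 99: [1, 2, 3, 47, 55, 99, 81]
Insert 81: [1, 2, 3, 47, 55, 81, 99]

Sorted: [1, 2, 3, 47, 55, 81, 99]


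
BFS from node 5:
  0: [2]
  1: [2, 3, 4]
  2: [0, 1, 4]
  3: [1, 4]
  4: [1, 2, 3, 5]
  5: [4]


Visit 5, enqueue [4]
Visit 4, enqueue [1, 2, 3]
Visit 1, enqueue []
Visit 2, enqueue [0]
Visit 3, enqueue []
Visit 0, enqueue []

BFS order: [5, 4, 1, 2, 3, 0]


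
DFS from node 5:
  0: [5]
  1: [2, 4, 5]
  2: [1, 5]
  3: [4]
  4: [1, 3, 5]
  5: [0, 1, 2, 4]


Visit 5, push [4, 2, 1, 0]
Visit 0, push []
Visit 1, push [4, 2]
Visit 2, push []
Visit 4, push [3]
Visit 3, push []

DFS order: [5, 0, 1, 2, 4, 3]


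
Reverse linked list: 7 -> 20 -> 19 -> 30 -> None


Step 1: curr=7, set curr.next=prev(None) | reversed so far: 7
Step 2: curr=20, set curr.next=prev(7) | reversed so far: 20 -> 7
Step 3: curr=19, set curr.next=prev(20) | reversed so far: 19 -> 20 -> 7
Step 4: curr=30, set curr.next=prev(19) | reversed so far: 30 -> 19 -> 20 -> 7

30 -> 19 -> 20 -> 7 -> None


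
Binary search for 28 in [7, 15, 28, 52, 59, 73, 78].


Step 1: lo=0, hi=6, mid=3, val=52
Step 2: lo=0, hi=2, mid=1, val=15
Step 3: lo=2, hi=2, mid=2, val=28

Found at index 2


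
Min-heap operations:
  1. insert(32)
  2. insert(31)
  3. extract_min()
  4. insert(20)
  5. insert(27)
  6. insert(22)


insert(32) -> [32]
insert(31) -> [31, 32]
extract_min()->31, [32]
insert(20) -> [20, 32]
insert(27) -> [20, 32, 27]
insert(22) -> [20, 22, 27, 32]

Final heap: [20, 22, 27, 32]


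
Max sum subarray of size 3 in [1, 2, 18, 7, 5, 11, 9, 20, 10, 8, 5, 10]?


[0:3]: 21
[1:4]: 27
[2:5]: 30
[3:6]: 23
[4:7]: 25
[5:8]: 40
[6:9]: 39
[7:10]: 38
[8:11]: 23
[9:12]: 23

Max: 40 at [5:8]


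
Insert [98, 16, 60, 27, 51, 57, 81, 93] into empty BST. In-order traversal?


Insert 98: root
Insert 16: L from 98
Insert 60: L from 98 -> R from 16
Insert 27: L from 98 -> R from 16 -> L from 60
Insert 51: L from 98 -> R from 16 -> L from 60 -> R from 27
Insert 57: L from 98 -> R from 16 -> L from 60 -> R from 27 -> R from 51
Insert 81: L from 98 -> R from 16 -> R from 60
Insert 93: L from 98 -> R from 16 -> R from 60 -> R from 81

In-order: [16, 27, 51, 57, 60, 81, 93, 98]


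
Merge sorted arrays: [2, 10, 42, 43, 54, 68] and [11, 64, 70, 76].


Take 2 from A
Take 10 from A
Take 11 from B
Take 42 from A
Take 43 from A
Take 54 from A
Take 64 from B
Take 68 from A

Merged: [2, 10, 11, 42, 43, 54, 64, 68, 70, 76]


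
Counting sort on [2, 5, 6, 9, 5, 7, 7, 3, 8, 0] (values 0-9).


Input: [2, 5, 6, 9, 5, 7, 7, 3, 8, 0]
Counts: [1, 0, 1, 1, 0, 2, 1, 2, 1, 1]

Sorted: [0, 2, 3, 5, 5, 6, 7, 7, 8, 9]


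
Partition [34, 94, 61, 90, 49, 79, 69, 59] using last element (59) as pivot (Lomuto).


Pivot: 59
  34 <= 59: advance i (no swap)
  49 <= 59: swap -> [34, 49, 61, 90, 94, 79, 69, 59]
Place pivot at 2: [34, 49, 59, 90, 94, 79, 69, 61]

Partitioned: [34, 49, 59, 90, 94, 79, 69, 61]


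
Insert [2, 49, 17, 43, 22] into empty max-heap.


Insert 2: [2]
Insert 49: [49, 2]
Insert 17: [49, 2, 17]
Insert 43: [49, 43, 17, 2]
Insert 22: [49, 43, 17, 2, 22]

Final heap: [49, 43, 17, 2, 22]


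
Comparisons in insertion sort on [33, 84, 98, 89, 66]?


Algorithm: insertion sort
Input: [33, 84, 98, 89, 66]
Sorted: [33, 66, 84, 89, 98]

8


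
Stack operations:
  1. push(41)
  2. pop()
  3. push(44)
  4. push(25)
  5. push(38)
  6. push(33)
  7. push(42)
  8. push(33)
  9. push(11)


push(41) -> [41]
pop()->41, []
push(44) -> [44]
push(25) -> [44, 25]
push(38) -> [44, 25, 38]
push(33) -> [44, 25, 38, 33]
push(42) -> [44, 25, 38, 33, 42]
push(33) -> [44, 25, 38, 33, 42, 33]
push(11) -> [44, 25, 38, 33, 42, 33, 11]

Final stack: [44, 25, 38, 33, 42, 33, 11]


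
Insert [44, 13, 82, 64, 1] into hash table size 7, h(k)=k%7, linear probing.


Insert 44: h=2 -> slot 2
Insert 13: h=6 -> slot 6
Insert 82: h=5 -> slot 5
Insert 64: h=1 -> slot 1
Insert 1: h=1, 2 probes -> slot 3

Table: [None, 64, 44, 1, None, 82, 13]


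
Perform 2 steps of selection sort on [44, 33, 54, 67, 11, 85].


Initial: [44, 33, 54, 67, 11, 85]
Step 1: min=11 at 4
  Swap: [11, 33, 54, 67, 44, 85]
Step 2: min=33 at 1
  Swap: [11, 33, 54, 67, 44, 85]

After 2 steps: [11, 33, 54, 67, 44, 85]


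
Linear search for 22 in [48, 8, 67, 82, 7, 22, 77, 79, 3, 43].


i=0: 48!=22
i=1: 8!=22
i=2: 67!=22
i=3: 82!=22
i=4: 7!=22
i=5: 22==22 found!

Found at 5, 6 comps


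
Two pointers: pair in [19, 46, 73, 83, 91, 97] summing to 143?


lo=0(19)+hi=5(97)=116
lo=1(46)+hi=5(97)=143

Yes: 46+97=143


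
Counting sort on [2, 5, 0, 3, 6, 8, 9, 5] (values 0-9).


Input: [2, 5, 0, 3, 6, 8, 9, 5]
Counts: [1, 0, 1, 1, 0, 2, 1, 0, 1, 1]

Sorted: [0, 2, 3, 5, 5, 6, 8, 9]


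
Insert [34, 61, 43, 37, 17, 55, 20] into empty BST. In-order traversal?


Insert 34: root
Insert 61: R from 34
Insert 43: R from 34 -> L from 61
Insert 37: R from 34 -> L from 61 -> L from 43
Insert 17: L from 34
Insert 55: R from 34 -> L from 61 -> R from 43
Insert 20: L from 34 -> R from 17

In-order: [17, 20, 34, 37, 43, 55, 61]


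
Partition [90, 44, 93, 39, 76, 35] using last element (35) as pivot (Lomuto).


Pivot: 35
Place pivot at 0: [35, 44, 93, 39, 76, 90]

Partitioned: [35, 44, 93, 39, 76, 90]


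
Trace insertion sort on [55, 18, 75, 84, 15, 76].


Initial: [55, 18, 75, 84, 15, 76]
Insert 18: [18, 55, 75, 84, 15, 76]
Insert 75: [18, 55, 75, 84, 15, 76]
Insert 84: [18, 55, 75, 84, 15, 76]
Insert 15: [15, 18, 55, 75, 84, 76]
Insert 76: [15, 18, 55, 75, 76, 84]

Sorted: [15, 18, 55, 75, 76, 84]


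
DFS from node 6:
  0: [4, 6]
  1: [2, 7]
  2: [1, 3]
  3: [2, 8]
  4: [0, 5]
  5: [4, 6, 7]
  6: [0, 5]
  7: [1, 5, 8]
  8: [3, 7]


Visit 6, push [5, 0]
Visit 0, push [4]
Visit 4, push [5]
Visit 5, push [7]
Visit 7, push [8, 1]
Visit 1, push [2]
Visit 2, push [3]
Visit 3, push [8]
Visit 8, push []

DFS order: [6, 0, 4, 5, 7, 1, 2, 3, 8]


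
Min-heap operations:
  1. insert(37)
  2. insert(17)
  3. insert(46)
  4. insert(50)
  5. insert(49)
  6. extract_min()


insert(37) -> [37]
insert(17) -> [17, 37]
insert(46) -> [17, 37, 46]
insert(50) -> [17, 37, 46, 50]
insert(49) -> [17, 37, 46, 50, 49]
extract_min()->17, [37, 49, 46, 50]

Final heap: [37, 49, 46, 50]


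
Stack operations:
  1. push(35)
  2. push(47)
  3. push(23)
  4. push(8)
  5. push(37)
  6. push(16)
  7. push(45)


push(35) -> [35]
push(47) -> [35, 47]
push(23) -> [35, 47, 23]
push(8) -> [35, 47, 23, 8]
push(37) -> [35, 47, 23, 8, 37]
push(16) -> [35, 47, 23, 8, 37, 16]
push(45) -> [35, 47, 23, 8, 37, 16, 45]

Final stack: [35, 47, 23, 8, 37, 16, 45]


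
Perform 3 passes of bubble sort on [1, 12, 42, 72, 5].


Initial: [1, 12, 42, 72, 5]
Pass 1: [1, 12, 42, 5, 72] (1 swaps)
Pass 2: [1, 12, 5, 42, 72] (1 swaps)
Pass 3: [1, 5, 12, 42, 72] (1 swaps)

After 3 passes: [1, 5, 12, 42, 72]


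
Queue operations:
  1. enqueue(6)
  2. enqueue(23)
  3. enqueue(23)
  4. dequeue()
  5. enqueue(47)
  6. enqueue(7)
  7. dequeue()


enqueue(6) -> [6]
enqueue(23) -> [6, 23]
enqueue(23) -> [6, 23, 23]
dequeue()->6, [23, 23]
enqueue(47) -> [23, 23, 47]
enqueue(7) -> [23, 23, 47, 7]
dequeue()->23, [23, 47, 7]

Final queue: [23, 47, 7]


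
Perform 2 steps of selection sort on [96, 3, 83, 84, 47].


Initial: [96, 3, 83, 84, 47]
Step 1: min=3 at 1
  Swap: [3, 96, 83, 84, 47]
Step 2: min=47 at 4
  Swap: [3, 47, 83, 84, 96]

After 2 steps: [3, 47, 83, 84, 96]


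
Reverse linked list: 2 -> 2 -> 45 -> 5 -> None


Step 1: curr=2, set curr.next=prev(None) | reversed so far: 2
Step 2: curr=2, set curr.next=prev(2) | reversed so far: 2 -> 2
Step 3: curr=45, set curr.next=prev(2) | reversed so far: 45 -> 2 -> 2
Step 4: curr=5, set curr.next=prev(45) | reversed so far: 5 -> 45 -> 2 -> 2

5 -> 45 -> 2 -> 2 -> None


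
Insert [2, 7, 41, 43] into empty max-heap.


Insert 2: [2]
Insert 7: [7, 2]
Insert 41: [41, 2, 7]
Insert 43: [43, 41, 7, 2]

Final heap: [43, 41, 7, 2]


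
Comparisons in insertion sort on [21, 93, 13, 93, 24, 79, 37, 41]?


Algorithm: insertion sort
Input: [21, 93, 13, 93, 24, 79, 37, 41]
Sorted: [13, 21, 24, 37, 41, 79, 93, 93]

18


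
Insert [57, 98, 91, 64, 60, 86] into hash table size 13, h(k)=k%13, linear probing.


Insert 57: h=5 -> slot 5
Insert 98: h=7 -> slot 7
Insert 91: h=0 -> slot 0
Insert 64: h=12 -> slot 12
Insert 60: h=8 -> slot 8
Insert 86: h=8, 1 probes -> slot 9

Table: [91, None, None, None, None, 57, None, 98, 60, 86, None, None, 64]


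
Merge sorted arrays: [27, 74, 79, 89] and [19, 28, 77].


Take 19 from B
Take 27 from A
Take 28 from B
Take 74 from A
Take 77 from B

Merged: [19, 27, 28, 74, 77, 79, 89]


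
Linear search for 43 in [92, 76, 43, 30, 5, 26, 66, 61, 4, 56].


i=0: 92!=43
i=1: 76!=43
i=2: 43==43 found!

Found at 2, 3 comps


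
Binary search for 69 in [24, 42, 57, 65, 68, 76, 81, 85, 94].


Step 1: lo=0, hi=8, mid=4, val=68
Step 2: lo=5, hi=8, mid=6, val=81
Step 3: lo=5, hi=5, mid=5, val=76

Not found


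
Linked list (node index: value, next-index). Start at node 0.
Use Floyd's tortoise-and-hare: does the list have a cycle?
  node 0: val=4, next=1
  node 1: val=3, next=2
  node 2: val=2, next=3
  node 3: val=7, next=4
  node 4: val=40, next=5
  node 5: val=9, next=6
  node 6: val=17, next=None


Floyd's tortoise (slow, +1) and hare (fast, +2):
  init: slow=0, fast=0
  step 1: slow=1, fast=2
  step 2: slow=2, fast=4
  step 3: slow=3, fast=6
  step 4: fast -> None, no cycle

Cycle: no


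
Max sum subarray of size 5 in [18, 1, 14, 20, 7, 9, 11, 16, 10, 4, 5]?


[0:5]: 60
[1:6]: 51
[2:7]: 61
[3:8]: 63
[4:9]: 53
[5:10]: 50
[6:11]: 46

Max: 63 at [3:8]


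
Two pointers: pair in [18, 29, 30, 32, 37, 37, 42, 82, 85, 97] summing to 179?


lo=0(18)+hi=9(97)=115
lo=1(29)+hi=9(97)=126
lo=2(30)+hi=9(97)=127
lo=3(32)+hi=9(97)=129
lo=4(37)+hi=9(97)=134
lo=5(37)+hi=9(97)=134
lo=6(42)+hi=9(97)=139
lo=7(82)+hi=9(97)=179

Yes: 82+97=179


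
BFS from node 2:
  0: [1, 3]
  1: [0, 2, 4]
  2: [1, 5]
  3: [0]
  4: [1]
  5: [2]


Visit 2, enqueue [1, 5]
Visit 1, enqueue [0, 4]
Visit 5, enqueue []
Visit 0, enqueue [3]
Visit 4, enqueue []
Visit 3, enqueue []

BFS order: [2, 1, 5, 0, 4, 3]


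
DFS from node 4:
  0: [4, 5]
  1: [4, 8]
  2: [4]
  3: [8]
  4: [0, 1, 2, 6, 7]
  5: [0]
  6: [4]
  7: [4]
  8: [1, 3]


Visit 4, push [7, 6, 2, 1, 0]
Visit 0, push [5]
Visit 5, push []
Visit 1, push [8]
Visit 8, push [3]
Visit 3, push []
Visit 2, push []
Visit 6, push []
Visit 7, push []

DFS order: [4, 0, 5, 1, 8, 3, 2, 6, 7]


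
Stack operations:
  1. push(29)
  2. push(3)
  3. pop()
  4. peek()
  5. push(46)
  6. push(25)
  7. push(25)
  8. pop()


push(29) -> [29]
push(3) -> [29, 3]
pop()->3, [29]
peek()->29
push(46) -> [29, 46]
push(25) -> [29, 46, 25]
push(25) -> [29, 46, 25, 25]
pop()->25, [29, 46, 25]

Final stack: [29, 46, 25]


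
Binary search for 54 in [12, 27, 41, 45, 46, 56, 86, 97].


Step 1: lo=0, hi=7, mid=3, val=45
Step 2: lo=4, hi=7, mid=5, val=56
Step 3: lo=4, hi=4, mid=4, val=46

Not found


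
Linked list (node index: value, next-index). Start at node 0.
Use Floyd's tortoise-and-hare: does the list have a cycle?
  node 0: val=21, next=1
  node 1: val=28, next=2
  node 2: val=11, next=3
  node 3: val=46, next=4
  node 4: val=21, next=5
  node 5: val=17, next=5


Floyd's tortoise (slow, +1) and hare (fast, +2):
  init: slow=0, fast=0
  step 1: slow=1, fast=2
  step 2: slow=2, fast=4
  step 3: slow=3, fast=5
  step 4: slow=4, fast=5
  step 5: slow=5, fast=5
  slow == fast at node 5: cycle detected

Cycle: yes


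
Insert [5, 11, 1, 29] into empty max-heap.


Insert 5: [5]
Insert 11: [11, 5]
Insert 1: [11, 5, 1]
Insert 29: [29, 11, 1, 5]

Final heap: [29, 11, 1, 5]


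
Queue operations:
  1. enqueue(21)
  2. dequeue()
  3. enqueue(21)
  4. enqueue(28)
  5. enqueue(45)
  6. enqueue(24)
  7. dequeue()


enqueue(21) -> [21]
dequeue()->21, []
enqueue(21) -> [21]
enqueue(28) -> [21, 28]
enqueue(45) -> [21, 28, 45]
enqueue(24) -> [21, 28, 45, 24]
dequeue()->21, [28, 45, 24]

Final queue: [28, 45, 24]


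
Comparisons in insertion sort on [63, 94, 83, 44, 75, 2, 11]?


Algorithm: insertion sort
Input: [63, 94, 83, 44, 75, 2, 11]
Sorted: [2, 11, 44, 63, 75, 83, 94]

20


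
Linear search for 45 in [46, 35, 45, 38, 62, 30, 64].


i=0: 46!=45
i=1: 35!=45
i=2: 45==45 found!

Found at 2, 3 comps


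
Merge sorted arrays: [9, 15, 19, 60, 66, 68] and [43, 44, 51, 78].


Take 9 from A
Take 15 from A
Take 19 from A
Take 43 from B
Take 44 from B
Take 51 from B
Take 60 from A
Take 66 from A
Take 68 from A

Merged: [9, 15, 19, 43, 44, 51, 60, 66, 68, 78]


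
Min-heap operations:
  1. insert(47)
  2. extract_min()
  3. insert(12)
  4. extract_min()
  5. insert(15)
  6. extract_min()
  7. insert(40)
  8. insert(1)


insert(47) -> [47]
extract_min()->47, []
insert(12) -> [12]
extract_min()->12, []
insert(15) -> [15]
extract_min()->15, []
insert(40) -> [40]
insert(1) -> [1, 40]

Final heap: [1, 40]
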